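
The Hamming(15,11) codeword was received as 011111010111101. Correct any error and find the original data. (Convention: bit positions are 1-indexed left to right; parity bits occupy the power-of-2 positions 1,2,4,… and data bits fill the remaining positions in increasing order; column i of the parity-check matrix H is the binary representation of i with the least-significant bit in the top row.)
Syndrome s = H · r^T (mod 2), r = 011111010111101:
  s[0] = (101010101010101)·(011111010111101) mod 2 = 0+0+1+0+1+0+0+0+0+0+1+0+1+0+1 mod 2 = 1
  s[1] = (011001100110011)·(011111010111101) mod 2 = 0+1+1+0+0+1+0+0+0+1+1+0+0+0+1 mod 2 = 0
  s[2] = (000111100001111)·(011111010111101) mod 2 = 0+0+0+1+1+1+0+0+0+0+0+1+1+0+1 mod 2 = 0
  s[3] = (000000011111111)·(011111010111101) mod 2 = 0+0+0+0+0+0+0+1+0+1+1+1+1+0+1 mod 2 = 0
Syndrome = 1000
Column 1 of H equals this syndrome → error at bit 1 (1-indexed).
Flip bit 1: 011111010111101 → 111111010111101
Extract data bits at positions {3,5,6,7,9,10,11,12,13,14,15}: 11100111101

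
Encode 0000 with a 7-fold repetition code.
Repeat each bit 7× and concatenate:
0→0000000  0→0000000  0→0000000  0→0000000
Codeword = 0000000000000000000000000000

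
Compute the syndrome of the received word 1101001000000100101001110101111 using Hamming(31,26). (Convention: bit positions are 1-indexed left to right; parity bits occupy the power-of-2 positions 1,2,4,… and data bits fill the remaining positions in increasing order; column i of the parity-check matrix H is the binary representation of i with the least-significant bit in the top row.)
Syndrome s = H · r^T (mod 2), r = 1101001000000100101001110101111:
  s[0] = (1010101010101010101010101010101)·(1101001000000100101001110101111) mod 2 = 1+0+0+0+0+0+1+0+0+0+0+0+0+0+0+0+1+0+1+0+0+0+1+0+0+0+0+0+1+0+1 mod 2 = 1
  s[1] = (0110011001100110011001100110011)·(1101001000000100101001110101111) mod 2 = 0+1+0+0+0+0+1+0+0+0+0+0+0+1+0+0+0+0+1+0+0+1+1+0+0+1+0+0+0+1+1 mod 2 = 1
  s[2] = (0001111000011110000111100001111)·(1101001000000100101001110101111) mod 2 = 0+0+0+1+0+0+1+0+0+0+0+0+0+1+0+0+0+0+0+0+0+1+1+0+0+0+0+1+1+1+1 mod 2 = 1
  s[3] = (0000000111111110000000011111111)·(1101001000000100101001110101111) mod 2 = 0+0+0+0+0+0+0+0+0+0+0+0+0+1+0+0+0+0+0+0+0+0+0+1+0+1+0+1+1+1+1 mod 2 = 1
  s[4] = (0000000000000001111111111111111)·(1101001000000100101001110101111) mod 2 = 0+0+0+0+0+0+0+0+0+0+0+0+0+0+0+0+1+0+1+0+0+1+1+1+0+1+0+1+1+1+1 mod 2 = 0
Syndrome = 11110
Non-zero syndrome: error at position 15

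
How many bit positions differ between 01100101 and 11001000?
XOR = 10101101, count of 1s = 5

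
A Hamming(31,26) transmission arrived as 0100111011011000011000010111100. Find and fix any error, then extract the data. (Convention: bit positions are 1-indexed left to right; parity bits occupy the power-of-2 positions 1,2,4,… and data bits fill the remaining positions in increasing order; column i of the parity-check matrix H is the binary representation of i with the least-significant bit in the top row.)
Syndrome s = H · r^T (mod 2), r = 0100111011011000011000010111100:
  s[0] = (1010101010101010101010101010101)·(0100111011011000011000010111100) mod 2 = 0+0+0+0+1+0+1+0+1+0+0+0+1+0+0+0+0+0+1+0+0+0+0+0+0+0+1+0+1+0+0 mod 2 = 1
  s[1] = (0110011001100110011001100110011)·(0100111011011000011000010111100) mod 2 = 0+1+0+0+0+1+1+0+0+1+0+0+0+0+0+0+0+1+1+0+0+0+0+0+0+1+1+0+0+0+0 mod 2 = 0
  s[2] = (0001111000011110000111100001111)·(0100111011011000011000010111100) mod 2 = 0+0+0+0+1+1+1+0+0+0+0+1+1+0+0+0+0+0+0+0+0+0+0+0+0+0+0+1+1+0+0 mod 2 = 1
  s[3] = (0000000111111110000000011111111)·(0100111011011000011000010111100) mod 2 = 0+0+0+0+0+0+0+0+1+1+0+1+1+0+0+0+0+0+0+0+0+0+0+1+0+1+1+1+1+0+0 mod 2 = 1
  s[4] = (0000000000000001111111111111111)·(0100111011011000011000010111100) mod 2 = 0+0+0+0+0+0+0+0+0+0+0+0+0+0+0+0+0+1+1+0+0+0+0+1+0+1+1+1+1+0+0 mod 2 = 1
Syndrome = 10111
Column 29 of H equals this syndrome → error at bit 29 (1-indexed).
Flip bit 29: 0100111011011000011000010111100 → 0100111011011000011000010111000
Extract data bits at positions {3,5,6,7,9,10,11,12,13,14,15,17,18,19,20,21,22,23,24,25,26,27,28,29,30,31}: 01111101100011000010111000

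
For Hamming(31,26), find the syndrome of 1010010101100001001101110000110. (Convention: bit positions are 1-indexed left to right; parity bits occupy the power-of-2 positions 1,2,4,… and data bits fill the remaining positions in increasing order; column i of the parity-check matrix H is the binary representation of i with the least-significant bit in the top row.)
Syndrome s = H · r^T (mod 2), r = 1010010101100001001101110000110:
  s[0] = (1010101010101010101010101010101)·(1010010101100001001101110000110) mod 2 = 1+0+1+0+0+0+0+0+0+0+1+0+0+0+0+0+0+0+1+0+0+0+1+0+0+0+0+0+1+0+0 mod 2 = 0
  s[1] = (0110011001100110011001100110011)·(1010010101100001001101110000110) mod 2 = 0+0+1+0+0+1+0+0+0+1+1+0+0+0+0+0+0+0+1+0+0+1+1+0+0+0+0+0+0+1+0 mod 2 = 0
  s[2] = (0001111000011110000111100001111)·(1010010101100001001101110000110) mod 2 = 0+0+0+0+0+1+0+0+0+0+0+0+0+0+0+0+0+0+0+1+0+1+1+0+0+0+0+0+1+1+0 mod 2 = 0
  s[3] = (0000000111111110000000011111111)·(1010010101100001001101110000110) mod 2 = 0+0+0+0+0+0+0+1+0+1+1+0+0+0+0+0+0+0+0+0+0+0+0+1+0+0+0+0+1+1+0 mod 2 = 0
  s[4] = (0000000000000001111111111111111)·(1010010101100001001101110000110) mod 2 = 0+0+0+0+0+0+0+0+0+0+0+0+0+0+0+1+0+0+1+1+0+1+1+1+0+0+0+0+1+1+0 mod 2 = 0
Syndrome = 00000
s = 0: no error detected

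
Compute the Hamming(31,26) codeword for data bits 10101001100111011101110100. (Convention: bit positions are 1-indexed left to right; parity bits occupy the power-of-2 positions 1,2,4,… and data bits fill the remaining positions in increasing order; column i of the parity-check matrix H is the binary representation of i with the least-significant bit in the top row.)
Codeword c = d · G (mod 2), d = 10101001100111011101110100:
  c[0] = d·G[:,0] = (10101001100111011101110100)·(11011010101101010101010101) mod 2 = 1+0+0+0+1+0+0+0+1+0+0+1+0+1+0+1+0+1+0+1+0+1+0+1+0+0 mod 2 = 0
  c[1] = d·G[:,1] = (10101001100111011101110100)·(10110110011011001100110011) mod 2 = 1+0+1+0+0+0+0+0+0+0+0+0+1+1+0+0+1+1+0+0+1+1+0+0+0+0 mod 2 = 0
  c[2] = d·G[:,2] = (10101001100111011101110100)·(10000000000000000000000000) mod 2 = 1+0+0+0+0+0+0+0+0+0+0+0+0+0+0+0+0+0+0+0+0+0+0+0+0+0 mod 2 = 1
  c[3] = d·G[:,3] = (10101001100111011101110100)·(01110001111000111100001111) mod 2 = 0+0+1+0+0+0+0+1+1+0+0+0+0+0+0+1+1+1+0+0+0+0+0+1+0+0 mod 2 = 1
  c[4] = d·G[:,4] = (10101001100111011101110100)·(01000000000000000000000000) mod 2 = 0+0+0+0+0+0+0+0+0+0+0+0+0+0+0+0+0+0+0+0+0+0+0+0+0+0 mod 2 = 0
  c[5] = d·G[:,5] = (10101001100111011101110100)·(00100000000000000000000000) mod 2 = 0+0+1+0+0+0+0+0+0+0+0+0+0+0+0+0+0+0+0+0+0+0+0+0+0+0 mod 2 = 1
  c[6] = d·G[:,6] = (10101001100111011101110100)·(00010000000000000000000000) mod 2 = 0+0+0+0+0+0+0+0+0+0+0+0+0+0+0+0+0+0+0+0+0+0+0+0+0+0 mod 2 = 0
  c[7] = d·G[:,7] = (10101001100111011101110100)·(00001111111000000011111111) mod 2 = 0+0+0+0+1+0+0+1+1+0+0+0+0+0+0+0+0+0+0+1+1+1+0+1+0+0 mod 2 = 1
  c[8] = d·G[:,8] = (10101001100111011101110100)·(00001000000000000000000000) mod 2 = 0+0+0+0+1+0+0+0+0+0+0+0+0+0+0+0+0+0+0+0+0+0+0+0+0+0 mod 2 = 1
  c[9] = d·G[:,9] = (10101001100111011101110100)·(00000100000000000000000000) mod 2 = 0+0+0+0+0+0+0+0+0+0+0+0+0+0+0+0+0+0+0+0+0+0+0+0+0+0 mod 2 = 0
  c[10] = d·G[:,10] = (10101001100111011101110100)·(00000010000000000000000000) mod 2 = 0+0+0+0+0+0+0+0+0+0+0+0+0+0+0+0+0+0+0+0+0+0+0+0+0+0 mod 2 = 0
  c[11] = d·G[:,11] = (10101001100111011101110100)·(00000001000000000000000000) mod 2 = 0+0+0+0+0+0+0+1+0+0+0+0+0+0+0+0+0+0+0+0+0+0+0+0+0+0 mod 2 = 1
  c[12] = d·G[:,12] = (10101001100111011101110100)·(00000000100000000000000000) mod 2 = 0+0+0+0+0+0+0+0+1+0+0+0+0+0+0+0+0+0+0+0+0+0+0+0+0+0 mod 2 = 1
  c[13] = d·G[:,13] = (10101001100111011101110100)·(00000000010000000000000000) mod 2 = 0+0+0+0+0+0+0+0+0+0+0+0+0+0+0+0+0+0+0+0+0+0+0+0+0+0 mod 2 = 0
  c[14] = d·G[:,14] = (10101001100111011101110100)·(00000000001000000000000000) mod 2 = 0+0+0+0+0+0+0+0+0+0+0+0+0+0+0+0+0+0+0+0+0+0+0+0+0+0 mod 2 = 0
  c[15] = d·G[:,15] = (10101001100111011101110100)·(00000000000111111111111111) mod 2 = 0+0+0+0+0+0+0+0+0+0+0+1+1+1+0+1+1+1+0+1+1+1+0+1+0+0 mod 2 = 0
  c[16] = d·G[:,16] = (10101001100111011101110100)·(00000000000100000000000000) mod 2 = 0+0+0+0+0+0+0+0+0+0+0+1+0+0+0+0+0+0+0+0+0+0+0+0+0+0 mod 2 = 1
  c[17] = d·G[:,17] = (10101001100111011101110100)·(00000000000010000000000000) mod 2 = 0+0+0+0+0+0+0+0+0+0+0+0+1+0+0+0+0+0+0+0+0+0+0+0+0+0 mod 2 = 1
  c[18] = d·G[:,18] = (10101001100111011101110100)·(00000000000001000000000000) mod 2 = 0+0+0+0+0+0+0+0+0+0+0+0+0+1+0+0+0+0+0+0+0+0+0+0+0+0 mod 2 = 1
  c[19] = d·G[:,19] = (10101001100111011101110100)·(00000000000000100000000000) mod 2 = 0+0+0+0+0+0+0+0+0+0+0+0+0+0+0+0+0+0+0+0+0+0+0+0+0+0 mod 2 = 0
  c[20] = d·G[:,20] = (10101001100111011101110100)·(00000000000000010000000000) mod 2 = 0+0+0+0+0+0+0+0+0+0+0+0+0+0+0+1+0+0+0+0+0+0+0+0+0+0 mod 2 = 1
  c[21] = d·G[:,21] = (10101001100111011101110100)·(00000000000000001000000000) mod 2 = 0+0+0+0+0+0+0+0+0+0+0+0+0+0+0+0+1+0+0+0+0+0+0+0+0+0 mod 2 = 1
  c[22] = d·G[:,22] = (10101001100111011101110100)·(00000000000000000100000000) mod 2 = 0+0+0+0+0+0+0+0+0+0+0+0+0+0+0+0+0+1+0+0+0+0+0+0+0+0 mod 2 = 1
  c[23] = d·G[:,23] = (10101001100111011101110100)·(00000000000000000010000000) mod 2 = 0+0+0+0+0+0+0+0+0+0+0+0+0+0+0+0+0+0+0+0+0+0+0+0+0+0 mod 2 = 0
  c[24] = d·G[:,24] = (10101001100111011101110100)·(00000000000000000001000000) mod 2 = 0+0+0+0+0+0+0+0+0+0+0+0+0+0+0+0+0+0+0+1+0+0+0+0+0+0 mod 2 = 1
  c[25] = d·G[:,25] = (10101001100111011101110100)·(00000000000000000000100000) mod 2 = 0+0+0+0+0+0+0+0+0+0+0+0+0+0+0+0+0+0+0+0+1+0+0+0+0+0 mod 2 = 1
  c[26] = d·G[:,26] = (10101001100111011101110100)·(00000000000000000000010000) mod 2 = 0+0+0+0+0+0+0+0+0+0+0+0+0+0+0+0+0+0+0+0+0+1+0+0+0+0 mod 2 = 1
  c[27] = d·G[:,27] = (10101001100111011101110100)·(00000000000000000000001000) mod 2 = 0+0+0+0+0+0+0+0+0+0+0+0+0+0+0+0+0+0+0+0+0+0+0+0+0+0 mod 2 = 0
  c[28] = d·G[:,28] = (10101001100111011101110100)·(00000000000000000000000100) mod 2 = 0+0+0+0+0+0+0+0+0+0+0+0+0+0+0+0+0+0+0+0+0+0+0+1+0+0 mod 2 = 1
  c[29] = d·G[:,29] = (10101001100111011101110100)·(00000000000000000000000010) mod 2 = 0+0+0+0+0+0+0+0+0+0+0+0+0+0+0+0+0+0+0+0+0+0+0+0+0+0 mod 2 = 0
  c[30] = d·G[:,30] = (10101001100111011101110100)·(00000000000000000000000001) mod 2 = 0+0+0+0+0+0+0+0+0+0+0+0+0+0+0+0+0+0+0+0+0+0+0+0+0+0 mod 2 = 0
Codeword = 0011010110011000111011101110100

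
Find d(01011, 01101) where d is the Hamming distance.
XOR = 00110, count of 1s = 2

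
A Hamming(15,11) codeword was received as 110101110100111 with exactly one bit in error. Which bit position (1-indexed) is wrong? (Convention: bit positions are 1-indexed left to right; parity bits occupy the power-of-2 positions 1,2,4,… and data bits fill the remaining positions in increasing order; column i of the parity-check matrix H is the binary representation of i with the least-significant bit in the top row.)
Syndrome s = H · r^T (mod 2), r = 110101110100111:
  s[0] = (101010101010101)·(110101110100111) mod 2 = 1+0+0+0+0+0+1+0+0+0+0+0+1+0+1 mod 2 = 0
  s[1] = (011001100110011)·(110101110100111) mod 2 = 0+1+0+0+0+1+1+0+0+1+0+0+0+1+1 mod 2 = 0
  s[2] = (000111100001111)·(110101110100111) mod 2 = 0+0+0+1+0+1+1+0+0+0+0+0+1+1+1 mod 2 = 0
  s[3] = (000000011111111)·(110101110100111) mod 2 = 0+0+0+0+0+0+0+1+0+1+0+0+1+1+1 mod 2 = 1
Syndrome = 0001
Column i of H is the binary representation of i, so the syndrome is the binary index of the flipped bit.
Read s = 0001 with s[0] as LSB: 0·2^0 + 0·2^1 + 0·2^2 + 1·2^3 = 8.
Error is at bit position 8.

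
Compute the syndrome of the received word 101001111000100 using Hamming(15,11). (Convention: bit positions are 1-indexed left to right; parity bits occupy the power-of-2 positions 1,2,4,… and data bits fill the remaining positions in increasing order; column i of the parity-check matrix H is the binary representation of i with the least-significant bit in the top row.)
Syndrome s = H · r^T (mod 2), r = 101001111000100:
  s[0] = (101010101010101)·(101001111000100) mod 2 = 1+0+1+0+0+0+1+0+1+0+0+0+1+0+0 mod 2 = 1
  s[1] = (011001100110011)·(101001111000100) mod 2 = 0+0+1+0+0+1+1+0+0+0+0+0+0+0+0 mod 2 = 1
  s[2] = (000111100001111)·(101001111000100) mod 2 = 0+0+0+0+0+1+1+0+0+0+0+0+1+0+0 mod 2 = 1
  s[3] = (000000011111111)·(101001111000100) mod 2 = 0+0+0+0+0+0+0+1+1+0+0+0+1+0+0 mod 2 = 1
Syndrome = 1111
Non-zero syndrome: error at position 15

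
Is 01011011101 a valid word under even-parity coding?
Sum of all bits: 0+1+0+1+1+0+1+1+1+0+1 = 7; 7 mod 2 = 1. Result is 1 → parity error detected.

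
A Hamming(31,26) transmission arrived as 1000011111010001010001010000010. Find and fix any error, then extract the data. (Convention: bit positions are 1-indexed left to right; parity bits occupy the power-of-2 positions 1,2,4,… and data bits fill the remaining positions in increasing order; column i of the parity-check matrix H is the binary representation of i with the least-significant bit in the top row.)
Syndrome s = H · r^T (mod 2), r = 1000011111010001010001010000010:
  s[0] = (1010101010101010101010101010101)·(1000011111010001010001010000010) mod 2 = 1+0+0+0+0+0+1+0+1+0+0+0+0+0+0+0+0+0+0+0+0+0+0+0+0+0+0+0+0+0+0 mod 2 = 1
  s[1] = (0110011001100110011001100110011)·(1000011111010001010001010000010) mod 2 = 0+0+0+0+0+1+1+0+0+1+0+0+0+0+0+0+0+1+0+0+0+1+0+0+0+0+0+0+0+1+0 mod 2 = 0
  s[2] = (0001111000011110000111100001111)·(1000011111010001010001010000010) mod 2 = 0+0+0+0+0+1+1+0+0+0+0+1+0+0+0+0+0+0+0+0+0+1+0+0+0+0+0+0+0+1+0 mod 2 = 1
  s[3] = (0000000111111110000000011111111)·(1000011111010001010001010000010) mod 2 = 0+0+0+0+0+0+0+1+1+1+0+1+0+0+0+0+0+0+0+0+0+0+0+1+0+0+0+0+0+1+0 mod 2 = 0
  s[4] = (0000000000000001111111111111111)·(1000011111010001010001010000010) mod 2 = 0+0+0+0+0+0+0+0+0+0+0+0+0+0+0+1+0+1+0+0+0+1+0+1+0+0+0+0+0+1+0 mod 2 = 1
Syndrome = 10101
Column 21 of H equals this syndrome → error at bit 21 (1-indexed).
Flip bit 21: 1000011111010001010001010000010 → 1000011111010001010011010000010
Extract data bits at positions {3,5,6,7,9,10,11,12,13,14,15,17,18,19,20,21,22,23,24,25,26,27,28,29,30,31}: 00111101000010011010000010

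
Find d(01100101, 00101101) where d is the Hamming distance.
XOR = 01001000, count of 1s = 2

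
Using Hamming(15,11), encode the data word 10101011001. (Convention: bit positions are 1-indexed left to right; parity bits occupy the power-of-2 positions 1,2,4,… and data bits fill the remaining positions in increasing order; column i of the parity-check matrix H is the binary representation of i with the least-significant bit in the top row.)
Codeword c = d · G (mod 2), d = 10101011001:
  c[0] = d·G[:,0] = (10101011001)·(11011010101) mod 2 = 1+0+0+0+1+0+1+0+0+0+1 mod 2 = 0
  c[1] = d·G[:,1] = (10101011001)·(10110110011) mod 2 = 1+0+1+0+0+0+1+0+0+0+1 mod 2 = 0
  c[2] = d·G[:,2] = (10101011001)·(10000000000) mod 2 = 1+0+0+0+0+0+0+0+0+0+0 mod 2 = 1
  c[3] = d·G[:,3] = (10101011001)·(01110001111) mod 2 = 0+0+1+0+0+0+0+1+0+0+1 mod 2 = 1
  c[4] = d·G[:,4] = (10101011001)·(01000000000) mod 2 = 0+0+0+0+0+0+0+0+0+0+0 mod 2 = 0
  c[5] = d·G[:,5] = (10101011001)·(00100000000) mod 2 = 0+0+1+0+0+0+0+0+0+0+0 mod 2 = 1
  c[6] = d·G[:,6] = (10101011001)·(00010000000) mod 2 = 0+0+0+0+0+0+0+0+0+0+0 mod 2 = 0
  c[7] = d·G[:,7] = (10101011001)·(00001111111) mod 2 = 0+0+0+0+1+0+1+1+0+0+1 mod 2 = 0
  c[8] = d·G[:,8] = (10101011001)·(00001000000) mod 2 = 0+0+0+0+1+0+0+0+0+0+0 mod 2 = 1
  c[9] = d·G[:,9] = (10101011001)·(00000100000) mod 2 = 0+0+0+0+0+0+0+0+0+0+0 mod 2 = 0
  c[10] = d·G[:,10] = (10101011001)·(00000010000) mod 2 = 0+0+0+0+0+0+1+0+0+0+0 mod 2 = 1
  c[11] = d·G[:,11] = (10101011001)·(00000001000) mod 2 = 0+0+0+0+0+0+0+1+0+0+0 mod 2 = 1
  c[12] = d·G[:,12] = (10101011001)·(00000000100) mod 2 = 0+0+0+0+0+0+0+0+0+0+0 mod 2 = 0
  c[13] = d·G[:,13] = (10101011001)·(00000000010) mod 2 = 0+0+0+0+0+0+0+0+0+0+0 mod 2 = 0
  c[14] = d·G[:,14] = (10101011001)·(00000000001) mod 2 = 0+0+0+0+0+0+0+0+0+0+1 mod 2 = 1
Codeword = 001101001011001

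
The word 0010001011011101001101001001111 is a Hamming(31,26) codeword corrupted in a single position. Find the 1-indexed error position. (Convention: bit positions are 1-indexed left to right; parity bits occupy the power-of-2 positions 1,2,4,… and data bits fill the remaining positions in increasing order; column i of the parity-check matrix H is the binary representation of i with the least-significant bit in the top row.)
Syndrome s = H · r^T (mod 2), r = 0010001011011101001101001001111:
  s[0] = (1010101010101010101010101010101)·(0010001011011101001101001001111) mod 2 = 0+0+1+0+0+0+1+0+1+0+0+0+1+0+0+0+0+0+1+0+0+0+0+0+1+0+0+0+1+0+1 mod 2 = 0
  s[1] = (0110011001100110011001100110011)·(0010001011011101001101001001111) mod 2 = 0+0+1+0+0+0+1+0+0+1+0+0+0+1+0+0+0+0+1+0+0+1+0+0+0+0+0+0+0+1+1 mod 2 = 0
  s[2] = (0001111000011110000111100001111)·(0010001011011101001101001001111) mod 2 = 0+0+0+0+0+0+1+0+0+0+0+1+1+1+0+0+0+0+0+1+0+1+0+0+0+0+0+1+1+1+1 mod 2 = 0
  s[3] = (0000000111111110000000011111111)·(0010001011011101001101001001111) mod 2 = 0+0+0+0+0+0+0+0+1+1+0+1+1+1+0+0+0+0+0+0+0+0+0+0+1+0+0+1+1+1+1 mod 2 = 0
  s[4] = (0000000000000001111111111111111)·(0010001011011101001101001001111) mod 2 = 0+0+0+0+0+0+0+0+0+0+0+0+0+0+0+1+0+0+1+1+0+1+0+0+1+0+0+1+1+1+1 mod 2 = 1
Syndrome = 00001
Column i of H is the binary representation of i, so the syndrome is the binary index of the flipped bit.
Read s = 00001 with s[0] as LSB: 0·2^0 + 0·2^1 + 0·2^2 + 0·2^3 + 1·2^4 = 16.
Error is at bit position 16.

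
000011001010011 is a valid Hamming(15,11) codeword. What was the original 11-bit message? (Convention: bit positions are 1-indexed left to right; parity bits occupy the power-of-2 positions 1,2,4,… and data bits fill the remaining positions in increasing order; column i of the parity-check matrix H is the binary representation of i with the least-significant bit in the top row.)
Parity bits occupy power-of-2 positions; data bits are at positions {3,5,6,7,9,10,11,12,13,14,15} (1-indexed).
Extract: c[3]=0 c[5]=1 c[6]=1 c[7]=0 c[9]=1 c[10]=0 c[11]=1 c[12]=0 c[13]=0 c[14]=1 c[15]=1
Data = 01101010011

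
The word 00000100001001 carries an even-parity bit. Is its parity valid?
Sum of all bits: 0+0+0+0+0+1+0+0+0+0+1+0+0+1 = 3; 3 mod 2 = 1. Result is 1 → parity error detected.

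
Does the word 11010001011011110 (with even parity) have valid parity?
Sum of all bits: 1+1+0+1+0+0+0+1+0+1+1+0+1+1+1+1+0 = 10; 10 mod 2 = 0. Result is 0 → valid parity.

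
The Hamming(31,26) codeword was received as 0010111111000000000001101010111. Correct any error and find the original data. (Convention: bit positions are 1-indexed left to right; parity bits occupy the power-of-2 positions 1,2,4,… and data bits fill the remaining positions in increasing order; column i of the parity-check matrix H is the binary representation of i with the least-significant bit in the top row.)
Syndrome s = H · r^T (mod 2), r = 0010111111000000000001101010111:
  s[0] = (1010101010101010101010101010101)·(0010111111000000000001101010111) mod 2 = 0+0+1+0+1+0+1+0+1+0+0+0+0+0+0+0+0+0+0+0+0+0+1+0+1+0+1+0+1+0+1 mod 2 = 1
  s[1] = (0110011001100110011001100110011)·(0010111111000000000001101010111) mod 2 = 0+0+1+0+0+1+1+0+0+1+0+0+0+0+0+0+0+0+0+0+0+1+1+0+0+0+1+0+0+1+1 mod 2 = 1
  s[2] = (0001111000011110000111100001111)·(0010111111000000000001101010111) mod 2 = 0+0+0+0+1+1+1+0+0+0+0+0+0+0+0+0+0+0+0+0+0+1+1+0+0+0+0+0+1+1+1 mod 2 = 0
  s[3] = (0000000111111110000000011111111)·(0010111111000000000001101010111) mod 2 = 0+0+0+0+0+0+0+1+1+1+0+0+0+0+0+0+0+0+0+0+0+0+0+0+1+0+1+0+1+1+1 mod 2 = 0
  s[4] = (0000000000000001111111111111111)·(0010111111000000000001101010111) mod 2 = 0+0+0+0+0+0+0+0+0+0+0+0+0+0+0+0+0+0+0+0+0+1+1+0+1+0+1+0+1+1+1 mod 2 = 1
Syndrome = 11001
Column 19 of H equals this syndrome → error at bit 19 (1-indexed).
Flip bit 19: 0010111111000000000001101010111 → 0010111111000000001001101010111
Extract data bits at positions {3,5,6,7,9,10,11,12,13,14,15,17,18,19,20,21,22,23,24,25,26,27,28,29,30,31}: 11111100000001001101010111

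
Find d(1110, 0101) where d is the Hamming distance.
XOR = 1011, count of 1s = 3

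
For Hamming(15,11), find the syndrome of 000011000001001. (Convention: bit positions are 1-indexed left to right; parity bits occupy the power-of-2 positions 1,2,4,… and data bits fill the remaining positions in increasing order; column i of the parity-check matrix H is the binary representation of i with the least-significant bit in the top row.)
Syndrome s = H · r^T (mod 2), r = 000011000001001:
  s[0] = (101010101010101)·(000011000001001) mod 2 = 0+0+0+0+1+0+0+0+0+0+0+0+0+0+1 mod 2 = 0
  s[1] = (011001100110011)·(000011000001001) mod 2 = 0+0+0+0+0+1+0+0+0+0+0+0+0+0+1 mod 2 = 0
  s[2] = (000111100001111)·(000011000001001) mod 2 = 0+0+0+0+1+1+0+0+0+0+0+1+0+0+1 mod 2 = 0
  s[3] = (000000011111111)·(000011000001001) mod 2 = 0+0+0+0+0+0+0+0+0+0+0+1+0+0+1 mod 2 = 0
Syndrome = 0000
s = 0: no error detected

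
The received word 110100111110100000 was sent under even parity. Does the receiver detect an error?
Sum of received bits: 1+1+0+1+0+0+1+1+1+1+1+0+1+0+0+0+0+0 = 9; 9 mod 2 = 1. Result is 1 ≠ 0 → error detected.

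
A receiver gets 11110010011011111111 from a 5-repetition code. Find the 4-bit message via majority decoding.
Split into 5-bit blocks and majority-vote each:
  block 1 = 11110: 4 ones, 1 zeros → 1
  block 2 = 01001: 2 ones, 3 zeros → 0
  block 3 = 10111: 4 ones, 1 zeros → 1
  block 4 = 11111: 5 ones, 0 zeros → 1
Decoded = 1011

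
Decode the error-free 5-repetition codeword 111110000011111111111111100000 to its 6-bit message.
Split into 5-bit blocks: 11111 00000 11111 11111 11111 00000
Data = 101110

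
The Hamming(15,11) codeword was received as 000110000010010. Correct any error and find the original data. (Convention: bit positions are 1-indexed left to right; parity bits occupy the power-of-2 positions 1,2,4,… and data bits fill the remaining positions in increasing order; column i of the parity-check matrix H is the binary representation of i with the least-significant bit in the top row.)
Syndrome s = H · r^T (mod 2), r = 000110000010010:
  s[0] = (101010101010101)·(000110000010010) mod 2 = 0+0+0+0+1+0+0+0+0+0+1+0+0+0+0 mod 2 = 0
  s[1] = (011001100110011)·(000110000010010) mod 2 = 0+0+0+0+0+0+0+0+0+0+1+0+0+1+0 mod 2 = 0
  s[2] = (000111100001111)·(000110000010010) mod 2 = 0+0+0+1+1+0+0+0+0+0+0+0+0+1+0 mod 2 = 1
  s[3] = (000000011111111)·(000110000010010) mod 2 = 0+0+0+0+0+0+0+0+0+0+1+0+0+1+0 mod 2 = 0
Syndrome = 0010
Column 4 of H equals this syndrome → error at bit 4 (1-indexed).
Flip bit 4: 000110000010010 → 000010000010010
Extract data bits at positions {3,5,6,7,9,10,11,12,13,14,15}: 01000010010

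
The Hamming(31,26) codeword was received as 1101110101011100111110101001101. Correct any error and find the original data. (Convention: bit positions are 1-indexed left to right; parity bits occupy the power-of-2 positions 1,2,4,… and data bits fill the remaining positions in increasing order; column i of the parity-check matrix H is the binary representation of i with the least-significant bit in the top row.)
Syndrome s = H · r^T (mod 2), r = 1101110101011100111110101001101:
  s[0] = (1010101010101010101010101010101)·(1101110101011100111110101001101) mod 2 = 1+0+0+0+1+0+0+0+0+0+0+0+1+0+0+0+1+0+1+0+1+0+1+0+1+0+0+0+1+0+1 mod 2 = 0
  s[1] = (0110011001100110011001100110011)·(1101110101011100111110101001101) mod 2 = 0+1+0+0+0+1+0+0+0+1+0+0+0+1+0+0+0+1+1+0+0+0+1+0+0+0+0+0+0+0+1 mod 2 = 0
  s[2] = (0001111000011110000111100001111)·(1101110101011100111110101001101) mod 2 = 0+0+0+1+1+1+0+0+0+0+0+1+1+1+0+0+0+0+0+1+1+0+1+0+0+0+0+1+1+0+1 mod 2 = 0
  s[3] = (0000000111111110000000011111111)·(1101110101011100111110101001101) mod 2 = 0+0+0+0+0+0+0+1+0+1+0+1+1+1+0+0+0+0+0+0+0+0+0+0+1+0+0+1+1+0+1 mod 2 = 1
  s[4] = (0000000000000001111111111111111)·(1101110101011100111110101001101) mod 2 = 0+0+0+0+0+0+0+0+0+0+0+0+0+0+0+0+1+1+1+1+1+0+1+0+1+0+0+1+1+0+1 mod 2 = 0
Syndrome = 00010
Column 8 of H equals this syndrome → error at bit 8 (1-indexed).
Flip bit 8: 1101110101011100111110101001101 → 1101110001011100111110101001101
Extract data bits at positions {3,5,6,7,9,10,11,12,13,14,15,17,18,19,20,21,22,23,24,25,26,27,28,29,30,31}: 01100101110111110101001101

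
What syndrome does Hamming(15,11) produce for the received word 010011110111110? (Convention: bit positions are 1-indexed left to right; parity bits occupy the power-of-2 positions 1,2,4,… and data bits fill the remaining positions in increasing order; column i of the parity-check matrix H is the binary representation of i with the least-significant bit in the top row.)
Syndrome s = H · r^T (mod 2), r = 010011110111110:
  s[0] = (101010101010101)·(010011110111110) mod 2 = 0+0+0+0+1+0+1+0+0+0+1+0+1+0+0 mod 2 = 0
  s[1] = (011001100110011)·(010011110111110) mod 2 = 0+1+0+0+0+1+1+0+0+1+1+0+0+1+0 mod 2 = 0
  s[2] = (000111100001111)·(010011110111110) mod 2 = 0+0+0+0+1+1+1+0+0+0+0+1+1+1+0 mod 2 = 0
  s[3] = (000000011111111)·(010011110111110) mod 2 = 0+0+0+0+0+0+0+1+0+1+1+1+1+1+0 mod 2 = 0
Syndrome = 0000
s = 0: no error detected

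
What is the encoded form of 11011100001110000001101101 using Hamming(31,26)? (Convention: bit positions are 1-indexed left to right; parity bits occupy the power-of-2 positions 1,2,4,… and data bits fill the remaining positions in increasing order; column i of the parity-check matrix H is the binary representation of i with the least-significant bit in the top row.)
Codeword c = d · G (mod 2), d = 11011100001110000001101101:
  c[0] = d·G[:,0] = (11011100001110000001101101)·(11011010101101010101010101) mod 2 = 1+1+0+1+1+0+0+0+0+0+1+1+0+0+0+0+0+0+0+1+0+0+0+1+0+1 mod 2 = 1
  c[1] = d·G[:,1] = (11011100001110000001101101)·(10110110011011001100110011) mod 2 = 1+0+0+1+0+1+0+0+0+0+1+0+1+0+0+0+0+0+0+0+1+0+0+0+0+1 mod 2 = 1
  c[2] = d·G[:,2] = (11011100001110000001101101)·(10000000000000000000000000) mod 2 = 1+0+0+0+0+0+0+0+0+0+0+0+0+0+0+0+0+0+0+0+0+0+0+0+0+0 mod 2 = 1
  c[3] = d·G[:,3] = (11011100001110000001101101)·(01110001111000111100001111) mod 2 = 0+1+0+1+0+0+0+0+0+0+1+0+0+0+0+0+0+0+0+0+0+0+1+1+0+1 mod 2 = 0
  c[4] = d·G[:,4] = (11011100001110000001101101)·(01000000000000000000000000) mod 2 = 0+1+0+0+0+0+0+0+0+0+0+0+0+0+0+0+0+0+0+0+0+0+0+0+0+0 mod 2 = 1
  c[5] = d·G[:,5] = (11011100001110000001101101)·(00100000000000000000000000) mod 2 = 0+0+0+0+0+0+0+0+0+0+0+0+0+0+0+0+0+0+0+0+0+0+0+0+0+0 mod 2 = 0
  c[6] = d·G[:,6] = (11011100001110000001101101)·(00010000000000000000000000) mod 2 = 0+0+0+1+0+0+0+0+0+0+0+0+0+0+0+0+0+0+0+0+0+0+0+0+0+0 mod 2 = 1
  c[7] = d·G[:,7] = (11011100001110000001101101)·(00001111111000000011111111) mod 2 = 0+0+0+0+1+1+0+0+0+0+1+0+0+0+0+0+0+0+0+1+1+0+1+1+0+1 mod 2 = 0
  c[8] = d·G[:,8] = (11011100001110000001101101)·(00001000000000000000000000) mod 2 = 0+0+0+0+1+0+0+0+0+0+0+0+0+0+0+0+0+0+0+0+0+0+0+0+0+0 mod 2 = 1
  c[9] = d·G[:,9] = (11011100001110000001101101)·(00000100000000000000000000) mod 2 = 0+0+0+0+0+1+0+0+0+0+0+0+0+0+0+0+0+0+0+0+0+0+0+0+0+0 mod 2 = 1
  c[10] = d·G[:,10] = (11011100001110000001101101)·(00000010000000000000000000) mod 2 = 0+0+0+0+0+0+0+0+0+0+0+0+0+0+0+0+0+0+0+0+0+0+0+0+0+0 mod 2 = 0
  c[11] = d·G[:,11] = (11011100001110000001101101)·(00000001000000000000000000) mod 2 = 0+0+0+0+0+0+0+0+0+0+0+0+0+0+0+0+0+0+0+0+0+0+0+0+0+0 mod 2 = 0
  c[12] = d·G[:,12] = (11011100001110000001101101)·(00000000100000000000000000) mod 2 = 0+0+0+0+0+0+0+0+0+0+0+0+0+0+0+0+0+0+0+0+0+0+0+0+0+0 mod 2 = 0
  c[13] = d·G[:,13] = (11011100001110000001101101)·(00000000010000000000000000) mod 2 = 0+0+0+0+0+0+0+0+0+0+0+0+0+0+0+0+0+0+0+0+0+0+0+0+0+0 mod 2 = 0
  c[14] = d·G[:,14] = (11011100001110000001101101)·(00000000001000000000000000) mod 2 = 0+0+0+0+0+0+0+0+0+0+1+0+0+0+0+0+0+0+0+0+0+0+0+0+0+0 mod 2 = 1
  c[15] = d·G[:,15] = (11011100001110000001101101)·(00000000000111111111111111) mod 2 = 0+0+0+0+0+0+0+0+0+0+0+1+1+0+0+0+0+0+0+1+1+0+1+1+0+1 mod 2 = 1
  c[16] = d·G[:,16] = (11011100001110000001101101)·(00000000000100000000000000) mod 2 = 0+0+0+0+0+0+0+0+0+0+0+1+0+0+0+0+0+0+0+0+0+0+0+0+0+0 mod 2 = 1
  c[17] = d·G[:,17] = (11011100001110000001101101)·(00000000000010000000000000) mod 2 = 0+0+0+0+0+0+0+0+0+0+0+0+1+0+0+0+0+0+0+0+0+0+0+0+0+0 mod 2 = 1
  c[18] = d·G[:,18] = (11011100001110000001101101)·(00000000000001000000000000) mod 2 = 0+0+0+0+0+0+0+0+0+0+0+0+0+0+0+0+0+0+0+0+0+0+0+0+0+0 mod 2 = 0
  c[19] = d·G[:,19] = (11011100001110000001101101)·(00000000000000100000000000) mod 2 = 0+0+0+0+0+0+0+0+0+0+0+0+0+0+0+0+0+0+0+0+0+0+0+0+0+0 mod 2 = 0
  c[20] = d·G[:,20] = (11011100001110000001101101)·(00000000000000010000000000) mod 2 = 0+0+0+0+0+0+0+0+0+0+0+0+0+0+0+0+0+0+0+0+0+0+0+0+0+0 mod 2 = 0
  c[21] = d·G[:,21] = (11011100001110000001101101)·(00000000000000001000000000) mod 2 = 0+0+0+0+0+0+0+0+0+0+0+0+0+0+0+0+0+0+0+0+0+0+0+0+0+0 mod 2 = 0
  c[22] = d·G[:,22] = (11011100001110000001101101)·(00000000000000000100000000) mod 2 = 0+0+0+0+0+0+0+0+0+0+0+0+0+0+0+0+0+0+0+0+0+0+0+0+0+0 mod 2 = 0
  c[23] = d·G[:,23] = (11011100001110000001101101)·(00000000000000000010000000) mod 2 = 0+0+0+0+0+0+0+0+0+0+0+0+0+0+0+0+0+0+0+0+0+0+0+0+0+0 mod 2 = 0
  c[24] = d·G[:,24] = (11011100001110000001101101)·(00000000000000000001000000) mod 2 = 0+0+0+0+0+0+0+0+0+0+0+0+0+0+0+0+0+0+0+1+0+0+0+0+0+0 mod 2 = 1
  c[25] = d·G[:,25] = (11011100001110000001101101)·(00000000000000000000100000) mod 2 = 0+0+0+0+0+0+0+0+0+0+0+0+0+0+0+0+0+0+0+0+1+0+0+0+0+0 mod 2 = 1
  c[26] = d·G[:,26] = (11011100001110000001101101)·(00000000000000000000010000) mod 2 = 0+0+0+0+0+0+0+0+0+0+0+0+0+0+0+0+0+0+0+0+0+0+0+0+0+0 mod 2 = 0
  c[27] = d·G[:,27] = (11011100001110000001101101)·(00000000000000000000001000) mod 2 = 0+0+0+0+0+0+0+0+0+0+0+0+0+0+0+0+0+0+0+0+0+0+1+0+0+0 mod 2 = 1
  c[28] = d·G[:,28] = (11011100001110000001101101)·(00000000000000000000000100) mod 2 = 0+0+0+0+0+0+0+0+0+0+0+0+0+0+0+0+0+0+0+0+0+0+0+1+0+0 mod 2 = 1
  c[29] = d·G[:,29] = (11011100001110000001101101)·(00000000000000000000000010) mod 2 = 0+0+0+0+0+0+0+0+0+0+0+0+0+0+0+0+0+0+0+0+0+0+0+0+0+0 mod 2 = 0
  c[30] = d·G[:,30] = (11011100001110000001101101)·(00000000000000000000000001) mod 2 = 0+0+0+0+0+0+0+0+0+0+0+0+0+0+0+0+0+0+0+0+0+0+0+0+0+1 mod 2 = 1
Codeword = 1110101011000011110000001101101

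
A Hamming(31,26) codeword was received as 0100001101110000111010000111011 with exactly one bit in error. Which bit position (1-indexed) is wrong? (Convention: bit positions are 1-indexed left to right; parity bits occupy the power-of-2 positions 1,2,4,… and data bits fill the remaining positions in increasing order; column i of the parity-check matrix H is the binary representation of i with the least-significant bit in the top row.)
Syndrome s = H · r^T (mod 2), r = 0100001101110000111010000111011:
  s[0] = (1010101010101010101010101010101)·(0100001101110000111010000111011) mod 2 = 0+0+0+0+0+0+1+0+0+0+1+0+0+0+0+0+1+0+1+0+1+0+0+0+0+0+1+0+0+0+1 mod 2 = 1
  s[1] = (0110011001100110011001100110011)·(0100001101110000111010000111011) mod 2 = 0+1+0+0+0+0+1+0+0+1+1+0+0+0+0+0+0+1+1+0+0+0+0+0+0+1+1+0+0+1+1 mod 2 = 0
  s[2] = (0001111000011110000111100001111)·(0100001101110000111010000111011) mod 2 = 0+0+0+0+0+0+1+0+0+0+0+1+0+0+0+0+0+0+0+0+1+0+0+0+0+0+0+1+0+1+1 mod 2 = 0
  s[3] = (0000000111111110000000011111111)·(0100001101110000111010000111011) mod 2 = 0+0+0+0+0+0+0+1+0+1+1+1+0+0+0+0+0+0+0+0+0+0+0+0+0+1+1+1+0+1+1 mod 2 = 1
  s[4] = (0000000000000001111111111111111)·(0100001101110000111010000111011) mod 2 = 0+0+0+0+0+0+0+0+0+0+0+0+0+0+0+0+1+1+1+0+1+0+0+0+0+1+1+1+0+1+1 mod 2 = 1
Syndrome = 10011
Column i of H is the binary representation of i, so the syndrome is the binary index of the flipped bit.
Read s = 10011 with s[0] as LSB: 1·2^0 + 0·2^1 + 0·2^2 + 1·2^3 + 1·2^4 = 25.
Error is at bit position 25.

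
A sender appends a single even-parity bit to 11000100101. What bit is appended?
Sum of data bits: 1+1+0+0+0+1+0+0+1+0+1 = 5.
5 mod 2 = 1, so parity bit = 1.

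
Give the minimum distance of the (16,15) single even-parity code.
d_min = 2 (flipping one data bit also flips the parity bit, so the two closest codewords differ in exactly 2 positions).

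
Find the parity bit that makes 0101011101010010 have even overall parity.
Sum of data bits: 0+1+0+1+0+1+1+1+0+1+0+1+0+0+1+0 = 8.
8 mod 2 = 0, so parity bit = 0.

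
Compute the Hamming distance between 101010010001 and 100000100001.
XOR = 001010110000, count of 1s = 4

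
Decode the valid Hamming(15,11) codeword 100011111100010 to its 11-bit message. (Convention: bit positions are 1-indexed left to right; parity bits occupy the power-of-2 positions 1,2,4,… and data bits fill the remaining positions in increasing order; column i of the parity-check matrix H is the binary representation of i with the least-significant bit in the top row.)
Parity bits occupy power-of-2 positions; data bits are at positions {3,5,6,7,9,10,11,12,13,14,15} (1-indexed).
Extract: c[3]=0 c[5]=1 c[6]=1 c[7]=1 c[9]=1 c[10]=1 c[11]=0 c[12]=0 c[13]=0 c[14]=1 c[15]=0
Data = 01111100010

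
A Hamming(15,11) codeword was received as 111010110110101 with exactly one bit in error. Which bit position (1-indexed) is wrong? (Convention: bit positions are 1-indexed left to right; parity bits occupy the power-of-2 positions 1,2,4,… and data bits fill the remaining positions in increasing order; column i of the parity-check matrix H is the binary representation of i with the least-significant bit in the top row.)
Syndrome s = H · r^T (mod 2), r = 111010110110101:
  s[0] = (101010101010101)·(111010110110101) mod 2 = 1+0+1+0+1+0+1+0+0+0+1+0+1+0+1 mod 2 = 1
  s[1] = (011001100110011)·(111010110110101) mod 2 = 0+1+1+0+0+0+1+0+0+1+1+0+0+0+1 mod 2 = 0
  s[2] = (000111100001111)·(111010110110101) mod 2 = 0+0+0+0+1+0+1+0+0+0+0+0+1+0+1 mod 2 = 0
  s[3] = (000000011111111)·(111010110110101) mod 2 = 0+0+0+0+0+0+0+1+0+1+1+0+1+0+1 mod 2 = 1
Syndrome = 1001
Column i of H is the binary representation of i, so the syndrome is the binary index of the flipped bit.
Read s = 1001 with s[0] as LSB: 1·2^0 + 0·2^1 + 0·2^2 + 1·2^3 = 9.
Error is at bit position 9.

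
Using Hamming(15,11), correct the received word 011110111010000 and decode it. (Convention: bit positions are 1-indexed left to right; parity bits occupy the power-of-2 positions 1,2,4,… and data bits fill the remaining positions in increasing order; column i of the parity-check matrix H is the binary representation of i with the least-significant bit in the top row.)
Syndrome s = H · r^T (mod 2), r = 011110111010000:
  s[0] = (101010101010101)·(011110111010000) mod 2 = 0+0+1+0+1+0+1+0+1+0+1+0+0+0+0 mod 2 = 1
  s[1] = (011001100110011)·(011110111010000) mod 2 = 0+1+1+0+0+0+1+0+0+0+1+0+0+0+0 mod 2 = 0
  s[2] = (000111100001111)·(011110111010000) mod 2 = 0+0+0+1+1+0+1+0+0+0+0+0+0+0+0 mod 2 = 1
  s[3] = (000000011111111)·(011110111010000) mod 2 = 0+0+0+0+0+0+0+1+1+0+1+0+0+0+0 mod 2 = 1
Syndrome = 1011
Column 13 of H equals this syndrome → error at bit 13 (1-indexed).
Flip bit 13: 011110111010000 → 011110111010100
Extract data bits at positions {3,5,6,7,9,10,11,12,13,14,15}: 11011010100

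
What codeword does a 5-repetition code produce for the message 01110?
Repeat each bit 5× and concatenate:
0→00000  1→11111  1→11111  1→11111  0→00000
Codeword = 0000011111111111111100000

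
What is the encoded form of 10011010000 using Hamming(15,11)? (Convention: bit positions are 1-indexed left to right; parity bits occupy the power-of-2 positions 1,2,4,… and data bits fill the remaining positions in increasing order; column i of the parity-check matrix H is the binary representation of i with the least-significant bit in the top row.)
Codeword c = d · G (mod 2), d = 10011010000:
  c[0] = d·G[:,0] = (10011010000)·(11011010101) mod 2 = 1+0+0+1+1+0+1+0+0+0+0 mod 2 = 0
  c[1] = d·G[:,1] = (10011010000)·(10110110011) mod 2 = 1+0+0+1+0+0+1+0+0+0+0 mod 2 = 1
  c[2] = d·G[:,2] = (10011010000)·(10000000000) mod 2 = 1+0+0+0+0+0+0+0+0+0+0 mod 2 = 1
  c[3] = d·G[:,3] = (10011010000)·(01110001111) mod 2 = 0+0+0+1+0+0+0+0+0+0+0 mod 2 = 1
  c[4] = d·G[:,4] = (10011010000)·(01000000000) mod 2 = 0+0+0+0+0+0+0+0+0+0+0 mod 2 = 0
  c[5] = d·G[:,5] = (10011010000)·(00100000000) mod 2 = 0+0+0+0+0+0+0+0+0+0+0 mod 2 = 0
  c[6] = d·G[:,6] = (10011010000)·(00010000000) mod 2 = 0+0+0+1+0+0+0+0+0+0+0 mod 2 = 1
  c[7] = d·G[:,7] = (10011010000)·(00001111111) mod 2 = 0+0+0+0+1+0+1+0+0+0+0 mod 2 = 0
  c[8] = d·G[:,8] = (10011010000)·(00001000000) mod 2 = 0+0+0+0+1+0+0+0+0+0+0 mod 2 = 1
  c[9] = d·G[:,9] = (10011010000)·(00000100000) mod 2 = 0+0+0+0+0+0+0+0+0+0+0 mod 2 = 0
  c[10] = d·G[:,10] = (10011010000)·(00000010000) mod 2 = 0+0+0+0+0+0+1+0+0+0+0 mod 2 = 1
  c[11] = d·G[:,11] = (10011010000)·(00000001000) mod 2 = 0+0+0+0+0+0+0+0+0+0+0 mod 2 = 0
  c[12] = d·G[:,12] = (10011010000)·(00000000100) mod 2 = 0+0+0+0+0+0+0+0+0+0+0 mod 2 = 0
  c[13] = d·G[:,13] = (10011010000)·(00000000010) mod 2 = 0+0+0+0+0+0+0+0+0+0+0 mod 2 = 0
  c[14] = d·G[:,14] = (10011010000)·(00000000001) mod 2 = 0+0+0+0+0+0+0+0+0+0+0 mod 2 = 0
Codeword = 011100101010000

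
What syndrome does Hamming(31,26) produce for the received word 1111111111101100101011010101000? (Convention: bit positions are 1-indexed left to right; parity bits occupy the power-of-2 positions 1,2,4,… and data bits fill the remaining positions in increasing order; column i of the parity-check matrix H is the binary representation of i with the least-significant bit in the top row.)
Syndrome s = H · r^T (mod 2), r = 1111111111101100101011010101000:
  s[0] = (1010101010101010101010101010101)·(1111111111101100101011010101000) mod 2 = 1+0+1+0+1+0+1+0+1+0+1+0+1+0+0+0+1+0+1+0+1+0+0+0+0+0+0+0+0+0+0 mod 2 = 0
  s[1] = (0110011001100110011001100110011)·(1111111111101100101011010101000) mod 2 = 0+1+1+0+0+1+1+0+0+1+1+0+0+1+0+0+0+0+1+0+0+1+0+0+0+1+0+0+0+0+0 mod 2 = 0
  s[2] = (0001111000011110000111100001111)·(1111111111101100101011010101000) mod 2 = 0+0+0+1+1+1+1+0+0+0+0+0+1+1+0+0+0+0+0+0+1+1+0+0+0+0+0+1+0+0+0 mod 2 = 1
  s[3] = (0000000111111110000000011111111)·(1111111111101100101011010101000) mod 2 = 0+0+0+0+0+0+0+1+1+1+1+0+1+1+0+0+0+0+0+0+0+0+0+1+0+1+0+1+0+0+0 mod 2 = 1
  s[4] = (0000000000000001111111111111111)·(1111111111101100101011010101000) mod 2 = 0+0+0+0+0+0+0+0+0+0+0+0+0+0+0+0+1+0+1+0+1+1+0+1+0+1+0+1+0+0+0 mod 2 = 1
Syndrome = 00111
Non-zero syndrome: error at position 28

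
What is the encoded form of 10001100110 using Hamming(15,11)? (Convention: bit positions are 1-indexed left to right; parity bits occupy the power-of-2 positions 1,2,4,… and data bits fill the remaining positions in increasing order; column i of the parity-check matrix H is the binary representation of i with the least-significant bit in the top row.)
Codeword c = d · G (mod 2), d = 10001100110:
  c[0] = d·G[:,0] = (10001100110)·(11011010101) mod 2 = 1+0+0+0+1+0+0+0+1+0+0 mod 2 = 1
  c[1] = d·G[:,1] = (10001100110)·(10110110011) mod 2 = 1+0+0+0+0+1+0+0+0+1+0 mod 2 = 1
  c[2] = d·G[:,2] = (10001100110)·(10000000000) mod 2 = 1+0+0+0+0+0+0+0+0+0+0 mod 2 = 1
  c[3] = d·G[:,3] = (10001100110)·(01110001111) mod 2 = 0+0+0+0+0+0+0+0+1+1+0 mod 2 = 0
  c[4] = d·G[:,4] = (10001100110)·(01000000000) mod 2 = 0+0+0+0+0+0+0+0+0+0+0 mod 2 = 0
  c[5] = d·G[:,5] = (10001100110)·(00100000000) mod 2 = 0+0+0+0+0+0+0+0+0+0+0 mod 2 = 0
  c[6] = d·G[:,6] = (10001100110)·(00010000000) mod 2 = 0+0+0+0+0+0+0+0+0+0+0 mod 2 = 0
  c[7] = d·G[:,7] = (10001100110)·(00001111111) mod 2 = 0+0+0+0+1+1+0+0+1+1+0 mod 2 = 0
  c[8] = d·G[:,8] = (10001100110)·(00001000000) mod 2 = 0+0+0+0+1+0+0+0+0+0+0 mod 2 = 1
  c[9] = d·G[:,9] = (10001100110)·(00000100000) mod 2 = 0+0+0+0+0+1+0+0+0+0+0 mod 2 = 1
  c[10] = d·G[:,10] = (10001100110)·(00000010000) mod 2 = 0+0+0+0+0+0+0+0+0+0+0 mod 2 = 0
  c[11] = d·G[:,11] = (10001100110)·(00000001000) mod 2 = 0+0+0+0+0+0+0+0+0+0+0 mod 2 = 0
  c[12] = d·G[:,12] = (10001100110)·(00000000100) mod 2 = 0+0+0+0+0+0+0+0+1+0+0 mod 2 = 1
  c[13] = d·G[:,13] = (10001100110)·(00000000010) mod 2 = 0+0+0+0+0+0+0+0+0+1+0 mod 2 = 1
  c[14] = d·G[:,14] = (10001100110)·(00000000001) mod 2 = 0+0+0+0+0+0+0+0+0+0+0 mod 2 = 0
Codeword = 111000001100110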